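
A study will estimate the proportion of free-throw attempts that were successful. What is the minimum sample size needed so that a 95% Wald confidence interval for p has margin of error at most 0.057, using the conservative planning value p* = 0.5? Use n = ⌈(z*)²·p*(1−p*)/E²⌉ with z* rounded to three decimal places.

For 95% confidence, z* = 1.960.
p*(1−p*) = 0.2500.
(z*)²·p*(1−p*)/E² = 3.841600·0.2500/0.003249 = 295.599.
Rounding up, n = 296.

n = 296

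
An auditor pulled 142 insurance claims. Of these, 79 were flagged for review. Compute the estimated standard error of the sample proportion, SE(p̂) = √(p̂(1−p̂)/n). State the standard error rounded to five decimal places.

SE = 0.04169

With x = 79 successes in n = 142, p̂ = 0.55634.
p̂(1−p̂) = 0.246826.
SE = √(0.246826/142) = √0.001738211 = 0.04169.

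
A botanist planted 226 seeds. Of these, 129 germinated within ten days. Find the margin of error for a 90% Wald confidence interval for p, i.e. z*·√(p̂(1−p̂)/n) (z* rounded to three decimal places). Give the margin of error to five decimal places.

p̂ = 129/226 = 0.57080.
Standard error of p̂: √(0.244988/226) = √0.001084017 = 0.032924.
For 90% confidence, z* = 1.645.
So ME = 0.05416.

ME = 0.05416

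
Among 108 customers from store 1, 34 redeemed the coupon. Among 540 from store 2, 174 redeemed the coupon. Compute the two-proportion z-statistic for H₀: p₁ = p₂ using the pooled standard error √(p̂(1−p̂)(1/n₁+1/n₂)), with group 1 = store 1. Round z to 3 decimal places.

p̂₁ = 34/108 = 0.31481, p̂₂ = 174/540 = 0.32222.
Pooling: p̂ = 208/648 = 0.32099.
SE = √[p̂(1−p̂)(1/n₁+1/n₂)] = √[0.32099·0.67901·(1/108+1/540)] ≈ 0.049211.
z = (p̂₁ − p̂₂)/SE = (0.31481 − 0.32222)/0.049211 = -0.00741/0.049211 = -0.151.

z = -0.151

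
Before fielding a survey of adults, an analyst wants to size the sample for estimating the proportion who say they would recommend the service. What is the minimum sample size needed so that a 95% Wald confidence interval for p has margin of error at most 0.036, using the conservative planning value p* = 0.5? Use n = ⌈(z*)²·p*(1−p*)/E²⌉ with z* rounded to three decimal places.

z* = 1.960 at the 95% level.
p*(1−p*) = 0.2500.
Required n before rounding: 3.841600 × 0.2500 / 0.036² = 741.049.
⌈741.049⌉ = 742.

n = 742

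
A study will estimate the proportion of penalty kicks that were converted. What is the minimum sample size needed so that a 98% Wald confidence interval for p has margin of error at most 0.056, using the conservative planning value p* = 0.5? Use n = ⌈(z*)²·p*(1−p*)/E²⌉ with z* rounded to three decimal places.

For 98% confidence, z* = 2.326.
p*(1−p*) = 0.2500.
(z*)²·p*(1−p*)/E² = 5.410276·0.2500/0.003136 = 431.304.
⌈431.304⌉ = 432.

n = 432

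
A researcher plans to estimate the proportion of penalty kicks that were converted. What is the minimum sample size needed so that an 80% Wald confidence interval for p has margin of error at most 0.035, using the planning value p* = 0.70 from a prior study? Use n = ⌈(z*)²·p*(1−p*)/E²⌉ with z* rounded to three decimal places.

For 80% confidence, z* = 1.282.
p*(1−p*) = 0.70·0.30 = 0.2100.
Required n before rounding: 1.643524 × 0.2100 / 0.035² = 281.747.
Rounding up, n = 282.

n = 282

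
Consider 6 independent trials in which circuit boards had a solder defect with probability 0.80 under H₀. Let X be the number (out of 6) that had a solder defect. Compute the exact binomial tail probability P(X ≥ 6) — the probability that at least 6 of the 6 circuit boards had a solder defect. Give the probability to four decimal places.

X is binomial with n = 6 and p = 0.80.
P(X ≥ 6) = C(6,6)·0.80^6·0.20^0.
= 0.262144 = 0.2621.

P = 0.2621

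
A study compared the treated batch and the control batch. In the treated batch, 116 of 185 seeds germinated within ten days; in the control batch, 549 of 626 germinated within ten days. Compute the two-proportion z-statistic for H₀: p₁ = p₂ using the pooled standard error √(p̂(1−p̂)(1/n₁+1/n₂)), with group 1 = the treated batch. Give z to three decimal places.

Sample proportions: p̂₁ = 116/185 = 0.62703 and p̂₂ = 549/626 = 0.87700.
Pooling: p̂ = 665/811 = 0.81998.
Pooled SE = √[0.1476158·0.00700285] ≈ 0.032152.
z = -0.24997/0.032152 = -7.775.

z = -7.775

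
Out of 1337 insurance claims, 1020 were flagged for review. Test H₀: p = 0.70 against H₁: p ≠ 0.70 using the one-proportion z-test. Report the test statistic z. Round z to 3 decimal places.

z = 5.019

With x = 1020 successes in n = 1337, p̂ = 0.76290.
Null standard error: √(0.70·0.30/1337) = √0.000157068 = 0.012533.
Test statistic: z = 0.06290/0.012533 = 5.019.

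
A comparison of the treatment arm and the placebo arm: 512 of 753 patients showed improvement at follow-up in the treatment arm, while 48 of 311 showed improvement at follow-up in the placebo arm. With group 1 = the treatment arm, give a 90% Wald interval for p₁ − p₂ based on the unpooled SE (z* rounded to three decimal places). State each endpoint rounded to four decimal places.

(0.4818, 0.5694)

p̂₁ = 0.67995, p̂₂ = 0.15434, so the observed difference is 0.52561.
Unpooled SE = √(p̂₁(1−p̂₁)/n₁ + p̂₂(1−p̂₂)/n₂) = √(0.000289003 + 0.000419678) = 0.026621.
The 90% critical value is z* = 1.645. Margin of error = 0.04379.
So the interval runs from 0.4818 to 0.5694.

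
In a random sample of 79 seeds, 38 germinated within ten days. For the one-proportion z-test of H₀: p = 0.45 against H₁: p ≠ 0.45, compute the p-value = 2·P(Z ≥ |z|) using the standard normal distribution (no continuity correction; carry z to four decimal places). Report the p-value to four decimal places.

The sample proportion is 38/79 = 0.48101.
Null standard error: √(0.45·0.55/79) = √0.003132911 = 0.055972.
Test statistic (full precision, shown to 4 dp): z = (38/79 − 0.45)/SE₀ ≈ 0.5541.
From the standard normal, 2·P(Z ≥ |z|) = 0.5795.

p-value = 0.5795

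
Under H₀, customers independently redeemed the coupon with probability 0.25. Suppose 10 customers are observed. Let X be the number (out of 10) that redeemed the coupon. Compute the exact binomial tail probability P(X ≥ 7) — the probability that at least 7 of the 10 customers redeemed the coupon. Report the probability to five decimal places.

P = 0.00351

X ~ Binomial(n=10, p=0.25).
P(X ≥ 7) = C(10,7)·0.25^7·0.75^3 + C(10,8)·0.25^8·0.75^2 + C(10,9)·0.25^9·0.75^1 + C(10,10)·0.25^10·0.75^0.
= 0.003090 + 0.000386 + 0.000029 + 0.000001 = 0.00351.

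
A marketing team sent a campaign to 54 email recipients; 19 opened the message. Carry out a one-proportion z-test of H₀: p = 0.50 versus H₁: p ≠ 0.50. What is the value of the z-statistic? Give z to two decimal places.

With x = 19 successes in n = 54, p̂ = 0.35185.
Under H₀, SE = √(p₀(1−p₀)/n) = √(0.50·0.50/54) = √0.004629630 = 0.068041.
z = (0.35185 − 0.50)/0.068041 = -0.14815/0.068041 = -2.18.

z = -2.18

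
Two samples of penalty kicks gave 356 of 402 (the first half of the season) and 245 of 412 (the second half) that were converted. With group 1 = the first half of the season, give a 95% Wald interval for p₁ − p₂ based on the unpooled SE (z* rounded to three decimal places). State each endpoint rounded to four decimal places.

(0.2342, 0.3476)

p̂₁ = 356/402 = 0.88557, p̂₂ = 245/412 = 0.59466; p̂₁ − p̂₂ = 0.29091.
SE = √(0.000252075 + 0.000585047) = √0.000837122 = 0.028933.
For 95% confidence, z* = 1.960. Margin of error = 0.05671.
CI: 0.29091 ± 0.05671 = (0.2342, 0.3476).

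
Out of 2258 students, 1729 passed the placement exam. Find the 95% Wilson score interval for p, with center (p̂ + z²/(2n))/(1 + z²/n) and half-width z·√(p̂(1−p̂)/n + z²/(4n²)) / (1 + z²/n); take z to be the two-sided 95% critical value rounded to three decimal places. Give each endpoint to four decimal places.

(0.7478, 0.7827)

Here p̂ = 1729/2258 = 0.76572 and z = 1.960 (z² = 3.841600).
1 + z²/n = 1.001701.
Adjusted center: (0.76572 + z²/(2n))/1.001701 = 0.76527.
Radicand: p̂(1−p̂)/n + z²/(4n²) = 0.000079447 + 0.000000188 = 0.000079635.
Half-width = 1.960·√0.000079635/1.001701 = 0.01746.
So the interval runs from 0.7478 to 0.7827.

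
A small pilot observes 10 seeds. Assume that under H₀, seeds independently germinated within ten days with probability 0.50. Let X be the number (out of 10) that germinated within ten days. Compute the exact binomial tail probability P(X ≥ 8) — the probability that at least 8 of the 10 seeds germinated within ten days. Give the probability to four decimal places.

P = 0.0547

X ~ Binomial(n=10, p=0.50).
P(X ≥ 8) = C(10,8)·0.50^8·0.50^2 + C(10,9)·0.50^9·0.50^1 + C(10,10)·0.50^10·0.50^0.
= 0.043945 + 0.009766 + 0.000977 = 0.0547.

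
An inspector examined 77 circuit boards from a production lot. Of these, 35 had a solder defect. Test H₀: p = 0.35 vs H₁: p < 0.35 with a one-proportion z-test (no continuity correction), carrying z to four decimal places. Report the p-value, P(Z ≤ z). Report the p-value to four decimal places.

The sample proportion is 35/77 = 0.45455.
Null standard error: √(0.35·0.65/77) = √0.002954545 = 0.054356.
z = (p̂ − p₀)/SE = (35/77 − 0.35)/0.054356 ≈ 1.9234.
p-value = P(Z ≤ z) with z = 1.9234 → 0.9728.

p-value = 0.9728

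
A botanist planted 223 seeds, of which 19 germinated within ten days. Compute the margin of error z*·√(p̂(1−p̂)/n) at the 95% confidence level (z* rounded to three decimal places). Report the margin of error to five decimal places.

p̂ = 19/223 = 0.08520.
SE = √(p̂(1−p̂)/n) = √(0.077942/223) = 0.018695.
The 95% critical value is z* = 1.960.
ME = 1.960·0.018695 = 0.03664.

ME = 0.03664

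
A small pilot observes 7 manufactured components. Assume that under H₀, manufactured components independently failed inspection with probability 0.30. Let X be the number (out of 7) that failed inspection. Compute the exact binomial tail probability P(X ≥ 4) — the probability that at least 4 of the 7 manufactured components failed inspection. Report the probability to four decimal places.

P = 0.1260

X is binomial with n = 7 and p = 0.30.
P(X ≥ 4) = C(7,4)·0.30^4·0.70^3 + C(7,5)·0.30^5·0.70^2 + C(7,6)·0.30^6·0.70^1 + C(7,7)·0.30^7·0.70^0.
= 0.097240 + 0.025005 + 0.003572 + 0.000219 = 0.1260.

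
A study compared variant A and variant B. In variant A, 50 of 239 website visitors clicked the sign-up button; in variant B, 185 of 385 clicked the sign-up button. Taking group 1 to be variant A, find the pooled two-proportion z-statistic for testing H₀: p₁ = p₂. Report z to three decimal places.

z = -6.800

p̂₁ = 50/239 = 0.20921, p̂₂ = 185/385 = 0.48052.
Pooling: p̂ = 235/624 = 0.37660.
SE = √[p̂(1−p̂)(1/n₁+1/n₂)] = √[0.37660·0.62340·(1/239+1/385)] ≈ 0.039901.
z = -0.27131/0.039901 = -6.800.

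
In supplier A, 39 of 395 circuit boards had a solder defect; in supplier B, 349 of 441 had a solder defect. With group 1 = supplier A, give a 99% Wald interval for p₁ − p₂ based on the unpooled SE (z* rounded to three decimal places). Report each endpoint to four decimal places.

(-0.7557, -0.6296)

p̂₁ = 39/395 = 0.09873, p̂₂ = 349/441 = 0.79138; p̂₁ − p̂₂ = -0.69265.
SE = √(0.000225280 + 0.000374367) = √0.000599647 = 0.024488.
The 99% critical value is z* = 2.576. Margin of error = 0.06308.
Interval: -0.69265 ± 0.06308 → (-0.7557, -0.6296).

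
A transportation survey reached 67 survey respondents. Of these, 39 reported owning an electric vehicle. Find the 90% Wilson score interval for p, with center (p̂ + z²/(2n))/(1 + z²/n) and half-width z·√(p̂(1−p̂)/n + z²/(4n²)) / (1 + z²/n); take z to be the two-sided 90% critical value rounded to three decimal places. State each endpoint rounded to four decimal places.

(0.4817, 0.6761)

p̂ = 39/67 = 0.58209; z = 1.645, so z² = 2.706025.
Denominator 1 + z²/n = 1 + 2.706025/67 = 1.040388.
Adjusted center: (0.58209 + z²/(2n))/1.040388 = 0.57890.
Radicand: p̂(1−p̂)/n + z²/(4n²) = 0.003630766 + 0.000150703 = 0.003781469.
Half-width = 1.645·√0.003781469/1.040388 = 0.09723.
Interval: 0.57890 ± 0.09723 → (0.4817, 0.6761).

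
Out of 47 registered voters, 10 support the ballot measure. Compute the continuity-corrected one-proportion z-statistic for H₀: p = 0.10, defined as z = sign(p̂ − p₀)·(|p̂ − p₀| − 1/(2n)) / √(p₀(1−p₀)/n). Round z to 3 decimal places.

The sample proportion is 10/47 = 0.21277. p̂ − p₀ = 0.112766.
Continuity correction 1/(2n) = 1/94 = 0.010638.
Corrected numerator: |0.112766| − 0.010638 = 0.102128.
SE₀ = √(0.10·0.90/47) = 0.043759.
z = +0.102128/0.043759 = 2.334.

z = 2.334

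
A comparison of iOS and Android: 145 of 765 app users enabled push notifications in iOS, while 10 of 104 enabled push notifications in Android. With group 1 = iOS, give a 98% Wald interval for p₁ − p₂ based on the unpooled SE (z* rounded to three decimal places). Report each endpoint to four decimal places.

p̂₁ = 145/765 = 0.18954, p̂₂ = 10/104 = 0.09615; p̂₁ − p̂₂ = 0.09339.
Unpooled SE = √(p̂₁(1−p̂₁)/n₁ + p̂₂(1−p̂₂)/n₂) = √(0.000200805 + 0.000835657) = 0.032194.
The 98% critical value is z* = 2.326. Margin of error = 0.07488.
So the interval runs from 0.0185 to 0.1683.

(0.0185, 0.1683)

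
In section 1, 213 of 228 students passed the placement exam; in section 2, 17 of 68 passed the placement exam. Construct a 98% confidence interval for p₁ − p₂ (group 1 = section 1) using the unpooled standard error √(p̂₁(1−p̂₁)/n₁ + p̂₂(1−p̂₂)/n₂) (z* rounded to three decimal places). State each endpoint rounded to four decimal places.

(0.5562, 0.8122)

p̂₁ = 213/228 = 0.93421, p̂₂ = 17/68 = 0.25000; p̂₁ − p̂₂ = 0.68421.
SE = √(0.000269567 + 0.002757353) = √0.003026920 = 0.055017.
For 98% confidence, z* = 2.326. Margin = 2.326·0.055017 = 0.12797.
CI: 0.68421 ± 0.12797 = (0.5562, 0.8122).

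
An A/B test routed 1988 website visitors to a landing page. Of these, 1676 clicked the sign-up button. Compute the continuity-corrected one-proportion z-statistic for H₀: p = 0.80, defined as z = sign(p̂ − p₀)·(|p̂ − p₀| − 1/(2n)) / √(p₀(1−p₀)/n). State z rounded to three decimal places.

With x = 1676 successes in n = 1988, p̂ = 0.84306. p̂ − p₀ = 0.043058.
Continuity correction 1/(2n) = 1/3976 = 0.000252.
Corrected numerator: |0.043058| − 0.000252 = 0.042806.
Null standard error: √(0.80·0.20/1988) = √0.000080483 = 0.008971.
z = +0.042806/0.008971 = 4.772.

z = 4.772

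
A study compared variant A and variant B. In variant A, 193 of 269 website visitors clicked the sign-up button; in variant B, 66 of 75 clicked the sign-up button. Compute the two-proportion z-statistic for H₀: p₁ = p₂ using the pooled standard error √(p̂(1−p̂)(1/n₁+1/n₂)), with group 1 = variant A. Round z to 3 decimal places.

z = -2.886

Sample proportions: p̂₁ = 193/269 = 0.71747 and p̂₂ = 66/75 = 0.88000.
Pooled p̂ = (193+66)/(269+75) = 259/344 = 0.75291.
Pooled SE = √[0.1860381·0.01705081] ≈ 0.056321.
z = -0.16253/0.056321 = -2.886.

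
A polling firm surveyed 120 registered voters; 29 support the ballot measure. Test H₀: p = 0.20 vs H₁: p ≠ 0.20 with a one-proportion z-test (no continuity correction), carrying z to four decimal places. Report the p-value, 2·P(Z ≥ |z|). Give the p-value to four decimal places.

Sample proportion p̂ = 29/120 = 0.24167.
Null standard error: √(0.20·0.80/120) = √0.001333333 = 0.036515.
Test statistic (full precision, shown to 4 dp): z = (29/120 − 0.20)/SE₀ ≈ 1.1411.
p-value = 2·P(Z ≥ |z|) with z = 1.1411 → 0.2538.

p-value = 0.2538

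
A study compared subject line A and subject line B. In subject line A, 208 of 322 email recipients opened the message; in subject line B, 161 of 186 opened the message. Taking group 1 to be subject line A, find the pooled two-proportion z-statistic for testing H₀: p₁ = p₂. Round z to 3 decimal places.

z = -5.349

Sample proportions: p̂₁ = 208/322 = 0.64596 and p̂₂ = 161/186 = 0.86559.
Pooling: p̂ = 369/508 = 0.72638.
SE = √[p̂(1−p̂)(1/n₁+1/n₂)] = √[0.72638·0.27362·(1/322+1/186)] ≈ 0.041059.
z = -0.21963/0.041059 = -5.349.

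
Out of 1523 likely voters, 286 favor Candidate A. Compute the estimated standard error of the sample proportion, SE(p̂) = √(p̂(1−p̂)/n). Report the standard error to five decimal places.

SE = 0.01001

p̂ = 286/1523 = 0.18779.
p̂(1−p̂) = 0.18779·0.81221 = 0.152525.
SE = √(0.152525/1523) = √0.000100148 = 0.01001.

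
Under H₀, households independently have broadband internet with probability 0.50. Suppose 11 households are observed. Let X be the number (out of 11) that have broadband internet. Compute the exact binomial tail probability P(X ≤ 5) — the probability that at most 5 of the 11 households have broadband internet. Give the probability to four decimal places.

X ~ Binomial(n=11, p=0.50).
P(X ≤ 5) = Σ_{j=0}^{5} C(11,j)·0.50^j·0.50^{11−j}.
= 0.000488 + 0.005371 + 0.026855 + 0.080566 + 0.161133 + 0.225586 = 0.5000.

P = 0.5000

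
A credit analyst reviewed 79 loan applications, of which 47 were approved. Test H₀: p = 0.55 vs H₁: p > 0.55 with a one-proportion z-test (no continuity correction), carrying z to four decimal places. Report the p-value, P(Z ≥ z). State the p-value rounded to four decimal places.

The sample proportion is 47/79 = 0.59494.
Under H₀, SE = √(p₀(1−p₀)/n) = √(0.55·0.45/79) = √0.003132911 = 0.055972.
z = (p̂ − p₀)/SE = (47/79 − 0.55)/0.055972 ≈ 0.8028.
From the standard normal, P(Z ≥ z) = 0.2110.

p-value = 0.2110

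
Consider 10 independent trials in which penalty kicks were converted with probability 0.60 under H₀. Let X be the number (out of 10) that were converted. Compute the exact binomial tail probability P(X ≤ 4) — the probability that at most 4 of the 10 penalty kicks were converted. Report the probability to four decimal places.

X is binomial with n = 10 and p = 0.60.
P(X ≤ 4) = Σ_{j=0}^{4} C(10,j)·0.60^j·0.40^{10−j}.
= 0.000105 + 0.001573 + 0.010617 + 0.042467 + 0.111477 = 0.1662.

P = 0.1662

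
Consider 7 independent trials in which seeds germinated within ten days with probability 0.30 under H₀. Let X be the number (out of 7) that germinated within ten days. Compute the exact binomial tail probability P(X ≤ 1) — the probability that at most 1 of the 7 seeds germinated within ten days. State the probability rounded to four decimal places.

P = 0.3294

X is binomial with n = 7 and p = 0.30.
P(X ≤ 1) = C(7,0)·0.30^0·0.70^7 + C(7,1)·0.30^1·0.70^6.
= 0.082354 + 0.247063 = 0.3294.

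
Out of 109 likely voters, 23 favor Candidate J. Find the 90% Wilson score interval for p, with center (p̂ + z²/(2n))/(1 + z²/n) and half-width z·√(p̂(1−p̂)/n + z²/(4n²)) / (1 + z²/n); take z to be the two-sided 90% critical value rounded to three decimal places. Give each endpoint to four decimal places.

Here p̂ = 23/109 = 0.21101 and z = 1.645 (z² = 2.706025).
1 + z²/n = 1.024826.
Center = (0.21101 + 0.012413)/1.024826 = 0.21801.
Radicand: p̂(1−p̂)/n + z²/(4n²) = 0.001527379 + 0.000056940 = 0.001584319.
Half-width = 1.645·√0.001584319/1.024826 = 0.06389.
Interval: 0.21801 ± 0.06389 → (0.1541, 0.2819).

(0.1541, 0.2819)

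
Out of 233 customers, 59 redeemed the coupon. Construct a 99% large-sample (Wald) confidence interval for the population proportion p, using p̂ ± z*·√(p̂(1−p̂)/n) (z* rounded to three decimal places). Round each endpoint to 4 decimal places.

The sample proportion is 59/233 = 0.25322.
SE = √(p̂(1−p̂)/n) = √(0.189099/233) = 0.028488.
For 99% confidence, z* = 2.576.
Margin = 2.576·0.028488 = 0.07339.
So the interval runs from 0.1798 to 0.3266.

(0.1798, 0.3266)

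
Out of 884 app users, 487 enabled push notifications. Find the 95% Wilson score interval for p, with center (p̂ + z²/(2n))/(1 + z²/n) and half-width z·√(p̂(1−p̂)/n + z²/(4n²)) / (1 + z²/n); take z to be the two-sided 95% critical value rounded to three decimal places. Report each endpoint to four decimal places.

Here p̂ = 487/884 = 0.55090 and z = 1.960 (z² = 3.841600).
1 + z²/n = 1.004346.
Adjusted center: (0.55090 + z²/(2n))/1.004346 = 0.55068.
Radicand: p̂(1−p̂)/n + z²/(4n²) = 0.000279874 + 0.000001229 = 0.000281103.
Half-width = z·√(radicand)/denom = 1.960·0.016766/1.004346 = 0.03272.
CI: 0.55068 ± 0.03272 = (0.5180, 0.5834).

(0.5180, 0.5834)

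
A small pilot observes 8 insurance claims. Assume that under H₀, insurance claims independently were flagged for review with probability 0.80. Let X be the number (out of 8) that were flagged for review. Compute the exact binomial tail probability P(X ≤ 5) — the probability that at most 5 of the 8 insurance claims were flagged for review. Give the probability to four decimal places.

P = 0.2031

X ~ Binomial(n=8, p=0.80).
P(X ≤ 5) = Σ_{j=0}^{5} C(8,j)·0.80^j·0.20^{8−j}.
= 0.000003 + 0.000082 + 0.001147 + 0.009175 + 0.045875 + 0.146801 = 0.2031.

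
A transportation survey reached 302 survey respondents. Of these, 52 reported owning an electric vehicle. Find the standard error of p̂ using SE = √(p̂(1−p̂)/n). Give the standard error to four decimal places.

SE = 0.0217

With x = 52 successes in n = 302, p̂ = 0.17219.
p̂(1−p̂) = 0.142541.
Dividing by n and taking the root: √0.000471990 = 0.0217.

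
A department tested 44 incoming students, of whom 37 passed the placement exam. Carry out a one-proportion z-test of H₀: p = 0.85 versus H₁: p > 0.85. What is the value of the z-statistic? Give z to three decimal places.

p̂ = 37/44 = 0.84091.
Null standard error: √(0.85·0.15/44) = √0.002897727 = 0.053831.
Test statistic: z = -0.00909/0.053831 = -0.169.

z = -0.169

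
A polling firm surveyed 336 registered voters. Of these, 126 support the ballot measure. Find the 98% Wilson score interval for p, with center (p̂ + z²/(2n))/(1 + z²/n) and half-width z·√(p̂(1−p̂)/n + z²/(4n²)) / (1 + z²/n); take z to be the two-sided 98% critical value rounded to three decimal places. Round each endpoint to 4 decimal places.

p̂ = 126/336 = 0.37500; z = 2.326, so z² = 5.410276.
1 + z²/n = 1.016102.
Center = (0.37500 + 0.008051)/1.016102 = 0.37698.
Radicand: p̂(1−p̂)/n + z²/(4n²) = 0.000697545 + 0.000011981 = 0.000709526.
Half-width = 2.326·√0.000709526/1.016102 = 0.06098.
So the interval runs from 0.3160 to 0.4380.

(0.3160, 0.4380)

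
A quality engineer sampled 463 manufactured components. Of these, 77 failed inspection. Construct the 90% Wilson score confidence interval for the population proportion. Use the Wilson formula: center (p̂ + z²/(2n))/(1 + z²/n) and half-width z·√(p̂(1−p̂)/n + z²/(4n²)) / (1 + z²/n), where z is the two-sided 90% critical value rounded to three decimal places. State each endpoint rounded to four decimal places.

(0.1398, 0.1967)

p̂ = 77/463 = 0.16631; z = 1.645, so z² = 2.706025.
Denominator 1 + z²/n = 1 + 2.706025/463 = 1.005845.
Center = (0.16631 + 0.002922)/1.005845 = 0.16825.
Radicand: p̂(1−p̂)/n + z²/(4n²) = 0.000299457 + 0.000003156 = 0.000302613.
Half-width = 1.645·√0.000302613/1.005845 = 0.02845.
Interval: 0.16825 ± 0.02845 → (0.1398, 0.1967).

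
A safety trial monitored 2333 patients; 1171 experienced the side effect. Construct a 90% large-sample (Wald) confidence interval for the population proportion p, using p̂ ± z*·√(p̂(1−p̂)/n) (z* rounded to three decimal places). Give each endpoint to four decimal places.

(0.4849, 0.5190)

p̂ = 1171/2333 = 0.50193.
Standard error of p̂: √(0.249996/2333) = √0.000107157 = 0.010352.
z* = 1.645 at the 90% level.
Margin = 1.645·0.010352 = 0.01703.
So the interval runs from 0.4849 to 0.5190.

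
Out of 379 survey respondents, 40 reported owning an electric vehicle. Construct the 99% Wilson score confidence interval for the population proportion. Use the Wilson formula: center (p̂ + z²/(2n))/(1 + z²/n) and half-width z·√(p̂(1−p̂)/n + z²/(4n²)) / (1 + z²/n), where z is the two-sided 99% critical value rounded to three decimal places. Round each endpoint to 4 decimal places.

Here p̂ = 40/379 = 0.10554 and z = 2.576 (z² = 6.635776).
Denominator 1 + z²/n = 1 + 6.635776/379 = 1.017509.
Center = (0.10554 + 0.008754)/1.017509 = 0.11233.
Radicand: p̂(1−p̂)/n + z²/(4n²) = 0.000249082 + 0.000011549 = 0.000260631.
Half-width = 2.576·√0.000260631/1.017509 = 0.04087.
So the interval runs from 0.0715 to 0.1532.

(0.0715, 0.1532)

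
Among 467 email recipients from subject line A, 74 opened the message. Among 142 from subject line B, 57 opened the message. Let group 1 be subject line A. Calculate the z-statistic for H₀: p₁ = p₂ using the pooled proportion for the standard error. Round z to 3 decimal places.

p̂₁ = 74/467 = 0.15846, p̂₂ = 57/142 = 0.40141.
Pooling: p̂ = 131/609 = 0.21511.
Pooled SE = √[0.1688358·0.00918358] ≈ 0.039377.
z = (p̂₁ − p̂₂)/SE = (0.15846 − 0.40141)/0.039377 = -0.24295/0.039377 = -6.170.

z = -6.170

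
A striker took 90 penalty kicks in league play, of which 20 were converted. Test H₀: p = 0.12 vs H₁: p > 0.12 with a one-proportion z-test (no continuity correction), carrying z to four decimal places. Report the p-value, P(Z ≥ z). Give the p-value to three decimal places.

p-value = 0.001

Sample proportion p̂ = 20/90 = 0.22222.
Under H₀, SE = √(p₀(1−p₀)/n) = √(0.12·0.88/90) = √0.001173333 = 0.034254.
z = (p̂ − p₀)/SE = (20/90 − 0.12)/0.034254 ≈ 2.9842.
From the standard normal, P(Z ≥ z) = 0.001.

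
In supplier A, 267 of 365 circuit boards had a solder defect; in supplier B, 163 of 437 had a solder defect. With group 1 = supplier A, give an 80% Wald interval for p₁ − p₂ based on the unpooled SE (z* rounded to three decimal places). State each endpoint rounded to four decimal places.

(0.3165, 0.4005)

p̂₁ = 0.73151, p̂₂ = 0.37300, so the observed difference is 0.35851.
SE = √(0.000538095 + 0.000535173) = √0.001073268 = 0.032761.
For 80% confidence, z* = 1.282. Margin = 1.282·0.032761 = 0.04200.
So the interval runs from 0.3165 to 0.4005.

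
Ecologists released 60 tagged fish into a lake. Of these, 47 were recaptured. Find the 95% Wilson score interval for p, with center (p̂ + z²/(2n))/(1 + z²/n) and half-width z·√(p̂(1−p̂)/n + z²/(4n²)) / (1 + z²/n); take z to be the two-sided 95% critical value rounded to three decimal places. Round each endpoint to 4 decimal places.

p̂ = 47/60 = 0.78333; z = 1.960, so z² = 3.841600.
Denominator 1 + z²/n = 1 + 3.841600/60 = 1.064027.
Adjusted center: (0.78333 + z²/(2n))/1.064027 = 0.76628.
Radicand: p̂(1−p̂)/n + z²/(4n²) = 0.002828704 + 0.000266778 = 0.003095482.
Half-width = z·√(radicand)/denom = 1.960·0.055637/1.064027 = 0.10249.
Interval: 0.76628 ± 0.10249 → (0.6638, 0.8688).

(0.6638, 0.8688)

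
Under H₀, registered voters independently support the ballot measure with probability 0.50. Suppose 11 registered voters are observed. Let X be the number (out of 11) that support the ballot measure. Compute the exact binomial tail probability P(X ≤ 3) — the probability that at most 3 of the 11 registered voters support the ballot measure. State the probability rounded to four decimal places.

P = 0.1133

X is binomial with n = 11 and p = 0.50.
P(X ≤ 3) = C(11,0)·0.50^0·0.50^11 + C(11,1)·0.50^1·0.50^10 + C(11,2)·0.50^2·0.50^9 + C(11,3)·0.50^3·0.50^8.
= 0.000488 + 0.005371 + 0.026855 + 0.080566 = 0.1133.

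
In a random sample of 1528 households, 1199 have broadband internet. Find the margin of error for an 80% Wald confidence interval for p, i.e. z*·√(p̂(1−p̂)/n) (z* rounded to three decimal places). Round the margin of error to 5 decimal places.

Sample proportion p̂ = 1199/1528 = 0.78469.
SE = √(p̂(1−p̂)/n) = √(0.168954/1528) = 0.010515.
z* = 1.282 at the 80% level.
So ME = 0.01348.

ME = 0.01348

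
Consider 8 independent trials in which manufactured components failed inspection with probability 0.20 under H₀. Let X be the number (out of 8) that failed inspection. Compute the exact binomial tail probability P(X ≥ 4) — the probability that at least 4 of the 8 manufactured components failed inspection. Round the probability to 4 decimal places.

P = 0.0563

X is binomial with n = 8 and p = 0.20.
P(X ≥ 4) = Σ_{j=4}^{8} C(8,j)·0.20^j·0.80^{8−j}.
= 0.045875 + 0.009175 + 0.001147 + 0.000082 + 0.000003 = 0.0563.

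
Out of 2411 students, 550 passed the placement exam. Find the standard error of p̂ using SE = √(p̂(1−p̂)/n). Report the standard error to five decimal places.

SE = 0.00855

Sample proportion p̂ = 550/2411 = 0.22812.
p̂(1−p̂) = 0.22812·0.77188 = 0.176081.
SE = √(0.176081/2411) = √0.000073032 = 0.00855.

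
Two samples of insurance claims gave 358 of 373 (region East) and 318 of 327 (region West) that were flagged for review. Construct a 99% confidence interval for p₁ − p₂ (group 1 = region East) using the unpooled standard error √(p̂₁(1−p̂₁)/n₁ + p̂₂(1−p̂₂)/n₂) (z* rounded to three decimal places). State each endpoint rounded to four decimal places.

(-0.0478, 0.0224)

p̂₁ = 358/373 = 0.95979, p̂₂ = 318/327 = 0.97248; p̂₁ − p̂₂ = -0.01269.
Unpooled SE = √(p̂₁(1−p̂₁)/n₁ + p̂₂(1−p̂₂)/n₂) = √(0.000103478 + 0.000081851) = 0.013614.
The 99% critical value is z* = 2.576. Margin of error = 0.03507.
CI: -0.01269 ± 0.03507 = (-0.0478, 0.0224).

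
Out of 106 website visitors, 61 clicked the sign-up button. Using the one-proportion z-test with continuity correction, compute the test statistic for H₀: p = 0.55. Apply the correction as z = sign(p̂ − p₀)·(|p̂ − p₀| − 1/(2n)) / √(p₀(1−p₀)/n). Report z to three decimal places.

z = 0.430

The sample proportion is 61/106 = 0.57547. p̂ − p₀ = 0.025472.
1/(2n) = 0.004717.
Corrected numerator: |0.025472| − 0.004717 = 0.020755.
SE₀ = √(0.55·0.45/106) = 0.048321.
z = +0.020755/0.048321 = 0.430.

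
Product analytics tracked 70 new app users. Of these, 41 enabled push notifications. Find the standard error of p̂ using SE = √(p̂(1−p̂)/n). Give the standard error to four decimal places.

SE = 0.0589

p̂ = 41/70 = 0.58571.
p̂(1−p̂) = 0.58571·0.41429 = 0.242654.
SE = √(0.242654/70) = 0.0589.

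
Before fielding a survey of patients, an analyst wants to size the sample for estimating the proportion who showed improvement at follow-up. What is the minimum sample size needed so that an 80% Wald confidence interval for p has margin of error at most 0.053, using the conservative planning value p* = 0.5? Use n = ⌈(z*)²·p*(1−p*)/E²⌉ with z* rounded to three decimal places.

n = 147

For 80% confidence, z* = 1.282.
p*(1−p*) = 0.50·0.50 = 0.2500.
(z*)²·p*(1−p*)/E² = 1.643524·0.2500/0.002809 = 146.273.
⌈146.273⌉ = 147.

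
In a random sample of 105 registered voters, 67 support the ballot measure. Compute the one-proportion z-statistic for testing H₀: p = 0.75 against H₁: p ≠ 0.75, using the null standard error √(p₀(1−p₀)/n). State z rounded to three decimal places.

z = -2.648

Sample proportion p̂ = 67/105 = 0.63810.
SE₀ = √(0.75·0.25/105) = 0.042258.
z = (p̂ − p₀)/SE = (0.63810 − 0.75)/0.042258 = -2.648.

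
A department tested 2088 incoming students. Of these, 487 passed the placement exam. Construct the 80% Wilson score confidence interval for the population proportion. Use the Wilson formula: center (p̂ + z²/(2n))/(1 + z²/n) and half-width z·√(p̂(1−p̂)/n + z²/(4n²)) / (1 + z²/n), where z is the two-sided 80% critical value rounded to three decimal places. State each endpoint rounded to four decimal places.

(0.2216, 0.2453)

p̂ = 487/2088 = 0.23324; z = 1.282, so z² = 1.643524.
Denominator 1 + z²/n = 1 + 1.643524/2088 = 1.000787.
Center = (0.23324 + 0.000394)/1.000787 = 0.23345.
Radicand: p̂(1−p̂)/n + z²/(4n²) = 0.000085650 + 0.000000094 = 0.000085744.
Half-width = 1.282·√0.000085744/1.000787 = 0.01186.
Interval: 0.23345 ± 0.01186 → (0.2216, 0.2453).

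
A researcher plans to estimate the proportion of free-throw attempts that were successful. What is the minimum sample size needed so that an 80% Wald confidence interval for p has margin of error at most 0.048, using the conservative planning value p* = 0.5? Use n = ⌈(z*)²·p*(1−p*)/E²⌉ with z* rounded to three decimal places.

For 80% confidence, z* = 1.282.
p*(1−p*) = 0.50·0.50 = 0.2500.
(z*)²·p*(1−p*)/E² = 1.643524·0.2500/0.002304 = 178.334.
⌈178.334⌉ = 179.

n = 179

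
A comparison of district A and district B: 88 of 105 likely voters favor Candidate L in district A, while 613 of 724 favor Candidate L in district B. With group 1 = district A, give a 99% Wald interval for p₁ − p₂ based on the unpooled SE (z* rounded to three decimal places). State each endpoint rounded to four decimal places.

p̂₁ = 0.83810, p̂₂ = 0.84669, so the observed difference is -0.00859.
SE = √(0.001292301 + 0.000179295) = √0.001471596 = 0.038361.
z* = 2.576 at the 99% level. Margin of error = 0.09882.
CI: -0.00859 ± 0.09882 = (-0.1074, 0.0902).

(-0.1074, 0.0902)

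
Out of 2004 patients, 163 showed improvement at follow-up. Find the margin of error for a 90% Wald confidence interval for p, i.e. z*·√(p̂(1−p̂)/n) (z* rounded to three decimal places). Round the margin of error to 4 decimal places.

ME = 0.0100

With x = 163 successes in n = 2004, p̂ = 0.08134.
Standard error of p̂: √(0.074722/2004) = √0.000037286 = 0.006106.
For 90% confidence, z* = 1.645.
Margin of error = z*·SE = 1.645 × 0.006106 = 0.0100.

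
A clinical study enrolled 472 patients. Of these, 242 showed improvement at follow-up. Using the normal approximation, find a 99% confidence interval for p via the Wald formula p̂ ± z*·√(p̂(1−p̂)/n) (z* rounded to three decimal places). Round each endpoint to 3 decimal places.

p̂ = 242/472 = 0.51271.
SE = √(p̂(1−p̂)/n) = √(0.249838/472) = 0.023007.
z* = 2.576 at the 99% level.
Margin of error: 2.576 × 0.023007 = 0.05927.
So the interval runs from 0.453 to 0.572.

(0.453, 0.572)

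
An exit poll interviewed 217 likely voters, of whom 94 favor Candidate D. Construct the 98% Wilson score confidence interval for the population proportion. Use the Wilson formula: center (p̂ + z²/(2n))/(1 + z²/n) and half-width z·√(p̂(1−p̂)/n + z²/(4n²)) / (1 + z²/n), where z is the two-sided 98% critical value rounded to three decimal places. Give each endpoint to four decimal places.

Here p̂ = 94/217 = 0.43318 and z = 2.326 (z² = 5.410276).
1 + z²/n = 1.024932.
Center = (0.43318 + 0.012466)/1.024932 = 0.43481.
Radicand: p̂(1−p̂)/n + z²/(4n²) = 0.001131498 + 0.000028724 = 0.001160222.
Half-width = z·√(radicand)/denom = 2.326·0.034062/1.024932 = 0.07730.
CI: 0.43481 ± 0.07730 = (0.3575, 0.5121).

(0.3575, 0.5121)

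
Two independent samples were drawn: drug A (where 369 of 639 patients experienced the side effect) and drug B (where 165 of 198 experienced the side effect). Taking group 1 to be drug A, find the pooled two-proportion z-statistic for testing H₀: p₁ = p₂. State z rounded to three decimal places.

z = -6.546

p̂₁ = 369/639 = 0.57746, p̂₂ = 165/198 = 0.83333.
Pooling: p̂ = 534/837 = 0.63799.
Pooled SE = √[0.2309580·0.00661545] ≈ 0.039088.
z = (p̂₁ − p̂₂)/SE = (0.57746 − 0.83333)/0.039088 = -0.25587/0.039088 = -6.546.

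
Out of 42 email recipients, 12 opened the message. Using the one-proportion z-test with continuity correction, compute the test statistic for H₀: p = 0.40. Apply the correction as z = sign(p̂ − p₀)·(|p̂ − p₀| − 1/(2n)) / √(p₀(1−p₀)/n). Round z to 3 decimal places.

p̂ = 12/42 = 0.28571. p̂ − p₀ = -0.114286.
1/(2n) = 0.011905.
Corrected numerator: |-0.114286| − 0.011905 = 0.102381.
Null standard error: √(0.40·0.60/42) = √0.005714286 = 0.075593.
z = (−)0.102381/0.075593 = -1.354.

z = -1.354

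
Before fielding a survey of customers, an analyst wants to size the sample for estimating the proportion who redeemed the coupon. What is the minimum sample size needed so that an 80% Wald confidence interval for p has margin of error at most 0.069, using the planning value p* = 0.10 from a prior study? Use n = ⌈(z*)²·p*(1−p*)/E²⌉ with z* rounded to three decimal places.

n = 32

z* = 1.282 at the 80% level.
p*(1−p*) = 0.10·0.90 = 0.0900.
Required n before rounding: 1.643524 × 0.0900 / 0.069² = 31.069.
Rounding up, n = 32.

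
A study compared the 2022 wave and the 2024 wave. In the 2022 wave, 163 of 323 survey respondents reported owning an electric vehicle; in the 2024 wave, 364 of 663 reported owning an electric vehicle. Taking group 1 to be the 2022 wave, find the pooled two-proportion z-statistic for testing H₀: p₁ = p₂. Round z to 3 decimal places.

Sample proportions: p̂₁ = 163/323 = 0.50464 and p̂₂ = 364/663 = 0.54902.
Pooling: p̂ = 527/986 = 0.53448.
SE = √[p̂(1−p̂)(1/n₁+1/n₂)] = √[0.53448·0.46552·(1/323+1/663)] ≈ 0.033847.
z = -0.04438/0.033847 = -1.311.

z = -1.311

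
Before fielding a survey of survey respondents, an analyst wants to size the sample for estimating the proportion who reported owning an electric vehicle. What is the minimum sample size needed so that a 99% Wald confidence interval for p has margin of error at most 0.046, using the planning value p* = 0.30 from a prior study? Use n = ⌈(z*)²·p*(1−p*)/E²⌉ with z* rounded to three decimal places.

z* = 2.576 at the 99% level.
p*(1−p*) = 0.2100.
(z*)²·p*(1−p*)/E² = 6.635776·0.2100/0.002116 = 658.560.
⌈658.560⌉ = 659.

n = 659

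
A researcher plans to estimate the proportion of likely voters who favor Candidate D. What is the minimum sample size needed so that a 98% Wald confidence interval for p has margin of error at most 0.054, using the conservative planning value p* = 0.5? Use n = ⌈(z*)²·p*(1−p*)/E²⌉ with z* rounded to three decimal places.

n = 464

z* = 2.326 at the 98% level.
p*(1−p*) = 0.2500.
(z*)²·p*(1−p*)/E² = 5.410276·0.2500/0.002916 = 463.844.
Rounding up, n = 464.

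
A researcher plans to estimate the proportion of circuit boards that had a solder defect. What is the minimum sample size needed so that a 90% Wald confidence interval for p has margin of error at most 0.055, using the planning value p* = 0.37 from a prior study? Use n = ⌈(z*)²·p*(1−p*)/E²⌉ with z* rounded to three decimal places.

z* = 1.645 at the 90% level.
p*(1−p*) = 0.2331.
Required n before rounding: 2.706025 × 0.2331 / 0.055² = 208.520.
⌈208.520⌉ = 209.

n = 209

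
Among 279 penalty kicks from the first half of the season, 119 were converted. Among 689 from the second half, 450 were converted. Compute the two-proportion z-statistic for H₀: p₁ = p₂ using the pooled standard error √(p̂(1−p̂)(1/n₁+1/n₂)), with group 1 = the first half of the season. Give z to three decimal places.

z = -6.487

Sample proportions: p̂₁ = 119/279 = 0.42652 and p̂₂ = 450/689 = 0.65312.
Pooled p̂ = (119+450)/(279+689) = 569/968 = 0.58781.
SE = √[p̂(1−p̂)(1/n₁+1/n₂)] = √[0.58781·0.41219·(1/279+1/689)] ≈ 0.034930.
z = -0.22660/0.034930 = -6.487.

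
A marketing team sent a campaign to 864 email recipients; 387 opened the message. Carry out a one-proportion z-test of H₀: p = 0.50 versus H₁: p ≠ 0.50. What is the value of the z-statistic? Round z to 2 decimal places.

With x = 387 successes in n = 864, p̂ = 0.44792.
Under H₀, SE = √(p₀(1−p₀)/n) = √(0.50·0.50/864) = √0.000289352 = 0.017010.
z = (0.44792 − 0.50)/0.017010 = -0.05208/0.017010 = -3.06.

z = -3.06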